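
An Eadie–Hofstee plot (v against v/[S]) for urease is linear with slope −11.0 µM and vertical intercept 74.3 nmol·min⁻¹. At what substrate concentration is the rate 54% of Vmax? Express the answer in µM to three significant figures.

12.9 µM

The Eadie–Hofstee slope gives Km = 11.0 µM (slope = −Km).
v/Vmax = [S]/(Km+[S]) = 0.54 ⇒ [S] = Km·0.54/(1−0.54) = 11.0 × 1.174 = 12.9 µM.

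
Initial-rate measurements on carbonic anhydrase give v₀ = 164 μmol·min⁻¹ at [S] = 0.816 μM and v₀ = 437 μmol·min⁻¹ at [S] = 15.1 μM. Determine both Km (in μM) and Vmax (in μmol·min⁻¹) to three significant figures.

From v = Vmax[S]/(Km+[S]), each point gives Vmax = v(Km+[S])/[S].
Equating: 164(Km+0.816)/0.816 = 437(Km+15.1)/15.1.
201.0·Km + 164 = 28.94·Km + 437, so (201.0 − 28.94)·Km = 437 − 164.
Km = 273.0/172.0 = 1.59 μM; then Vmax = 164(1.59+0.816)/0.816 = 483 μmol·min⁻¹.

Km = 1.59 μM; Vmax = 483 μmol·min⁻¹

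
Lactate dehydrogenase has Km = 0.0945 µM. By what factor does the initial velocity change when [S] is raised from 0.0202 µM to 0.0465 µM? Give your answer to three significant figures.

The fractional saturations are [S]/(Km+[S]) = 0.0202/0.1147 = 0.1761 and 0.0465/0.1410 = 0.3298.
v₂/v₁ is just their ratio: 0.3298/0.1761 = 1.87.

1.87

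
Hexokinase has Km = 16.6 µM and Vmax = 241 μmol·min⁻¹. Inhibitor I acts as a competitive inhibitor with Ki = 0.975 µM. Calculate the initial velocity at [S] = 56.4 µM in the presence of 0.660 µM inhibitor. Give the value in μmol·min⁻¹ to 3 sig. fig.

161 μmol·min⁻¹

α = 1 + [I]/Ki = 1 + 0.660/0.975 = 1.677.
For a competitive inhibitor, Vmax is unchanged and the apparent Km becomes α·Km: Km,app = 27.8 µM, Vmax,app = 241 μmol·min⁻¹.
v = Vmax,app·[S]/(Km,app + [S]) = 241 × 56.4/(27.8 + 56.4) = 161 μmol·min⁻¹.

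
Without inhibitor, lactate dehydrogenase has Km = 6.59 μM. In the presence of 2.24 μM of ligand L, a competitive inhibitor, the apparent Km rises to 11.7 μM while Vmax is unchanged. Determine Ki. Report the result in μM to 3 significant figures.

Competitive: Km,app = α·Km with α = 1 + [I]/Ki.
α = Km,app/Km = 11.7/6.59 = 1.775.
Ki = [I]/(α − 1) = 2.24/0.7754 = 2.89 μM.

2.89 μM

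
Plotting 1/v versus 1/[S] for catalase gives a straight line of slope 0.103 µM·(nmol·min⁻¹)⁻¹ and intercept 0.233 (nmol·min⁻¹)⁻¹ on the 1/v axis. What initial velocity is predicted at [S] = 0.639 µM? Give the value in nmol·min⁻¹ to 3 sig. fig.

The y-intercept is 1/Vmax, so Vmax = 1/0.233 = 4.29 nmol·min⁻¹.
The slope is Km/Vmax, so Km = 0.103 × 4.29 = 0.442 µM.
Then v = 4.29 × 0.639/(0.442 + 0.639) = 2.54 nmol·min⁻¹.

2.54 nmol·min⁻¹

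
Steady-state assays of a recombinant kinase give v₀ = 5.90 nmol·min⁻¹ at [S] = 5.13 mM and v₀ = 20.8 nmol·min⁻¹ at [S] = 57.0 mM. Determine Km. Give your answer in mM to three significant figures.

In reciprocal form, 1/v = (Km/Vmax)·(1/[S]) + 1/Vmax. The two points give (1/[S], 1/v) = (0.1949, 0.1695) and (0.01754, 0.04808).
Slope = (0.1695 − 0.04808)/(0.1949 − 0.01754) = 0.6845; intercept = 0.1695 − 0.6845×0.1949 = 0.03607.
Vmax = 1/intercept = 27.7 nmol·min⁻¹; Km = slope × Vmax = 0.6845 × 27.7 = 19.0 mM.

19.0 mM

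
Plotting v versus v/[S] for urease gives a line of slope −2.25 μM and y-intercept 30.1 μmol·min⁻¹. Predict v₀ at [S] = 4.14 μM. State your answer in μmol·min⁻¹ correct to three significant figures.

In the Eadie–Hofstee form v = Vmax − Km·(v/[S]), the slope is −Km and the intercept is Vmax, so Km = 2.25 μM and Vmax = 30.1 μmol·min⁻¹.
v = 30.1 × 4.14/(2.25 + 4.14) = 19.5 μmol·min⁻¹.

19.5 μmol·min⁻¹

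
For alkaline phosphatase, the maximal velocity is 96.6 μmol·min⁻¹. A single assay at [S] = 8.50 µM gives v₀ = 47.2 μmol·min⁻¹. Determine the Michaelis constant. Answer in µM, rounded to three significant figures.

8.90 µM

From v = Vmax[S]/(Km+[S]), Km = [S](Vmax − v)/v.
Km = 8.50 × (96.6 − 47.2) / 47.2 = 419.9/47.2 = 8.90 µM.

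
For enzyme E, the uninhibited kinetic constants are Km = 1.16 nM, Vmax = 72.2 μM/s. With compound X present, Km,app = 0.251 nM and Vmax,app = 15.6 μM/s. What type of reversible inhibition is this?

uncompetitive

Both Km and Vmax decrease by the same factor (~4.62-fold) — characteristic of uncompetitive inhibition.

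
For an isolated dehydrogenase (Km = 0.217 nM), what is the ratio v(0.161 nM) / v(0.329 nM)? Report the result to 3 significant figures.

0.707

Since Vmax cancels, v₂/v₁ = [S]₂(Km+[S]₁) / [S]₁(Km+[S]₂).
= 0.161×(0.217+0.329) / (0.329×(0.217+0.161)) = 0.08791/0.1244 = 0.707.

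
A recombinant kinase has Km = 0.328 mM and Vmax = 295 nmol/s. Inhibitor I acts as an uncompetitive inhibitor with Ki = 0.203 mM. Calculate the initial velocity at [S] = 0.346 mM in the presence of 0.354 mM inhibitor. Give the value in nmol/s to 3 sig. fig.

α = 1 + [I]/Ki = 1 + 0.354/0.203 = 2.744.
For an uncompetitive inhibitor, both parameters are divided by α, giving Vmax/α and Km/α: Km,app = 0.120 mM, Vmax,app = 108 nmol/s.
v = Vmax,app·[S]/(Km,app + [S]) = 108 × 0.346/(0.120 + 0.346) = 79.9 nmol/s.

79.9 nmol/s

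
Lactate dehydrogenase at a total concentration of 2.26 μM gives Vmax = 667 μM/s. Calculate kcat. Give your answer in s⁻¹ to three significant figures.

kcat = Vmax/[E]total = 667 μM/s / 2.26 μM = 295 s⁻¹.

295 s⁻¹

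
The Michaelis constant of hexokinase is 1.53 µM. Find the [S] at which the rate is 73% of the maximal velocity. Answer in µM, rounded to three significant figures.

4.14 µM

v/Vmax = [S]/(Km+[S]) = 0.73, so [S] = Km·0.73/(1 − 0.73) = 1.53 × 2.704.
[S] = 4.14 µM.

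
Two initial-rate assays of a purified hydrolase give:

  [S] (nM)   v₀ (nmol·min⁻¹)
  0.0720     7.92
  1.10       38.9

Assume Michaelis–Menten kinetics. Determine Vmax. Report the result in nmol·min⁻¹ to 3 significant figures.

From v = Vmax[S]/(Km+[S]), each point gives Vmax = v(Km+[S])/[S].
Equating: 7.92(Km+0.0720)/0.0720 = 38.9(Km+1.10)/1.10.
110.0·Km + 7.92 = 35.36·Km + 38.9, so (110.0 − 35.36)·Km = 38.9 − 7.92.
Km = 30.98/74.64 = 0.415 nM; then Vmax = 7.92(0.415+0.0720)/0.0720 = 53.6 nmol·min⁻¹.

53.6 nmol·min⁻¹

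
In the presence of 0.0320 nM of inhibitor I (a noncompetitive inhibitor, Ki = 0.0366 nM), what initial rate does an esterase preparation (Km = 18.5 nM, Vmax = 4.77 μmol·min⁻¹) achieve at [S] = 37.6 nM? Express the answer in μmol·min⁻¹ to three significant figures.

1.71 μmol·min⁻¹

α = 1 + [I]/Ki = 1 + 0.0320/0.0366 = 1.874.
For a noncompetitive inhibitor, Vmax is reduced to Vmax/α while Km is unchanged: Km,app = 18.5 nM, Vmax,app = 2.54 μmol·min⁻¹.
v = Vmax,app·[S]/(Km,app + [S]) = 2.54 × 37.6/(18.5 + 37.6) = 1.71 μmol·min⁻¹.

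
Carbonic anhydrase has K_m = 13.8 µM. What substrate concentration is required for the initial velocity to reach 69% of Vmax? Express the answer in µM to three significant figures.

v/Vmax = [S]/(Km+[S]) = 0.69, so [S] = Km·0.69/(1 − 0.69) = 13.8 × 2.226.
[S] = 30.7 µM.

30.7 µM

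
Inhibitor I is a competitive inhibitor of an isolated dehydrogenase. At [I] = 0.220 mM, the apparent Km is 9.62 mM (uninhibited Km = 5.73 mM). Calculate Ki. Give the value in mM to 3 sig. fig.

Competitive: Km,app = α·Km with α = 1 + [I]/Ki.
α = Km,app/Km = 9.62/5.73 = 1.679.
Since α = 1 + [I]/Ki, [I]/Ki = 1.679 − 1 = 0.6789 and Ki = 0.220/0.6789 = 0.324 mM.

0.324 mM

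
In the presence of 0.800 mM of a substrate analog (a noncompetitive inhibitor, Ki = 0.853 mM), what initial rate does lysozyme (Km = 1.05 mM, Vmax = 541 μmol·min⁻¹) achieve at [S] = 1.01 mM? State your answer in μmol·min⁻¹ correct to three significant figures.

With α = 1 + [I]/Ki = 1 + 0.800/0.853 = 1.938, the noncompetitive rate law is v = (Vmax/α)·[S] / (Km + [S]).
v = (541/1.938)×1.01 / (1.05 + 1.01) = 282.0/2.060 = 137 μmol·min⁻¹.

137 μmol·min⁻¹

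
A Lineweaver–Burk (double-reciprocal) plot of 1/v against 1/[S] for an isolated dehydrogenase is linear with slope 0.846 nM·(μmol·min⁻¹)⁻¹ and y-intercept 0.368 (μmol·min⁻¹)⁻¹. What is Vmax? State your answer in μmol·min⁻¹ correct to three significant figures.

The y-intercept of a Lineweaver–Burk plot equals 1/Vmax, so Vmax = 1/0.368 = 2.72 μmol·min⁻¹.

2.72 μmol·min⁻¹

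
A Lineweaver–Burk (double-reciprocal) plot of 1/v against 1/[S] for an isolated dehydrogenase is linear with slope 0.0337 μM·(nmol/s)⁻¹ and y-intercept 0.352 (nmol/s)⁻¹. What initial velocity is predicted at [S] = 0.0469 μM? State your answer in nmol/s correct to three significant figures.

The y-intercept is 1/Vmax, so Vmax = 1/0.352 = 2.84 nmol/s.
The slope is Km/Vmax, so Km = 0.0337 × 2.84 = 0.0957 μM.
Then v = 2.84 × 0.0469/(0.0957 + 0.0469) = 0.934 nmol/s.

0.934 nmol/s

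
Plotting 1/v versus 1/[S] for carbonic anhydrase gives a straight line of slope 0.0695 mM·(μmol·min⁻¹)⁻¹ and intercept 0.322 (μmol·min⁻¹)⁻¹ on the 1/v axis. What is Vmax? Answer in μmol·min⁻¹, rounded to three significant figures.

The y-intercept of a Lineweaver–Burk plot equals 1/Vmax, so Vmax = 1/0.322 = 3.11 μmol·min⁻¹.

3.11 μmol·min⁻¹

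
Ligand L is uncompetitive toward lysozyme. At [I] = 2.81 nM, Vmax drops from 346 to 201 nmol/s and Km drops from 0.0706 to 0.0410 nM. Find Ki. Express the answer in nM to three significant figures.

Uncompetitive: Vmax,app = Vmax/α (and Km,app = Km/α) with α = 1 + [I]/Ki.
α = Vmax/Vmax,app = 346/201 = 1.721.
Ki = [I]/(α − 1) = 2.81/0.7214 = 3.90 nM.

3.90 nM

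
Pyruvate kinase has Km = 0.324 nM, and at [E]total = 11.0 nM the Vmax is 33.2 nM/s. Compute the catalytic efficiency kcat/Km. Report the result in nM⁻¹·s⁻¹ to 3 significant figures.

kcat = Vmax/[E]total = 33.2/11.0 = 3.02 s⁻¹.
kcat/Km = 3.02/0.324 = 9.32 nM⁻¹·s⁻¹.

9.32 nM⁻¹·s⁻¹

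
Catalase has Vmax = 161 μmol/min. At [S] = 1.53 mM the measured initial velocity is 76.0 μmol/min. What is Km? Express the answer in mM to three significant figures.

v/Vmax = 76.0/161 = 0.4720 = [S]/(Km+[S]).
So Km + [S] = [S]/0.4720 = 3.241 mM, giving Km = 3.241 − 1.53 = 1.71 mM.

1.71 mM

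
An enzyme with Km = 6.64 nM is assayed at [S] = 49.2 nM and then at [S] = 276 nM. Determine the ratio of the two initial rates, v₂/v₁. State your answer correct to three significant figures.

Since Vmax cancels, v₂/v₁ = [S]₂(Km+[S]₁) / [S]₁(Km+[S]₂).
= 276×(6.64+49.2) / (49.2×(6.64+276)) = 15410/13910 = 1.11.

1.11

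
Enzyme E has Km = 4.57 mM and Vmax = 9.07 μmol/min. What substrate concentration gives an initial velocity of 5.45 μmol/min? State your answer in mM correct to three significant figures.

The required fractional saturation is v/Vmax = 5.45/9.07 = 0.6009.
Then [S]/(Km+[S]) = 0.6009 ⇒ [S] = 4.57 × 0.6009/(1 − 0.6009) = 6.88 mM.

6.88 mM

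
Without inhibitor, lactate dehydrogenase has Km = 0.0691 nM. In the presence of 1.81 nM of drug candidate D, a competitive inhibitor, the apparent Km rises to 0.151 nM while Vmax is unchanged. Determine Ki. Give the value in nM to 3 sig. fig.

Competitive: Km,app = α·Km with α = 1 + [I]/Ki.
α = Km,app/Km = 0.151/0.0691 = 2.185.
Ki = [I]/(α − 1) = 1.81/1.185 = 1.53 nM.

1.53 nM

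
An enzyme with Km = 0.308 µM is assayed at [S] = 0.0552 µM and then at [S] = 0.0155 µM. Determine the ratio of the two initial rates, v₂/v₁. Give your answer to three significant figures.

Since Vmax cancels, v₂/v₁ = [S]₂(Km+[S]₁) / [S]₁(Km+[S]₂).
= 0.0155×(0.308+0.0552) / (0.0552×(0.308+0.0155)) = 0.005630/0.01786 = 0.315.

0.315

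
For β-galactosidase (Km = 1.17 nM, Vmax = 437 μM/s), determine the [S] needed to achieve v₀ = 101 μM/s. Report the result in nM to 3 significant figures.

0.352 nM

Rearranging v = Vmax[S]/(Km+[S]) gives [S] = Km·v/(Vmax − v).
[S] = 1.17 × 101 / (437 − 101) = 118.2/336.0 = 0.352 nM.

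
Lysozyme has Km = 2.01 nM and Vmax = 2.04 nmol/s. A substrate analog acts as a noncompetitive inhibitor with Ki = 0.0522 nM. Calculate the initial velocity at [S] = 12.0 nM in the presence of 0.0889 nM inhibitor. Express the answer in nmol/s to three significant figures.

0.646 nmol/s

α = 1 + [I]/Ki = 1 + 0.0889/0.0522 = 2.703.
For a noncompetitive inhibitor, Vmax is reduced to Vmax/α while Km is unchanged: Km,app = 2.01 nM, Vmax,app = 0.755 nmol/s.
v = Vmax,app·[S]/(Km,app + [S]) = 0.755 × 12.0/(2.01 + 12.0) = 0.646 nmol/s.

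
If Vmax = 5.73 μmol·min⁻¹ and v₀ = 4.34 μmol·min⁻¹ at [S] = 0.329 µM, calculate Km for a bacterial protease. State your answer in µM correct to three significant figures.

v/Vmax = 4.34/5.73 = 0.7574 = [S]/(Km+[S]).
So Km + [S] = [S]/0.7574 = 0.4344 µM, giving Km = 0.4344 − 0.329 = 0.105 µM.

0.105 µM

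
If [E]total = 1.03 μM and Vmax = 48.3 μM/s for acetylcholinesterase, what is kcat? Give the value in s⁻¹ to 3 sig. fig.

46.9 s⁻¹

kcat = Vmax/[E]total = 48.3 μM/s / 1.03 μM = 46.9 s⁻¹.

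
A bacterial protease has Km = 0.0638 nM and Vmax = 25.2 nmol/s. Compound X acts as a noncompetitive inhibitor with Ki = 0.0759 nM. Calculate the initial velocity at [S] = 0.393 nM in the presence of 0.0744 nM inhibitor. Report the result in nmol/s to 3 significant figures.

10.9 nmol/s

α = 1 + [I]/Ki = 1 + 0.0744/0.0759 = 1.980.
For a noncompetitive inhibitor, Vmax is reduced to Vmax/α while Km is unchanged: Km,app = 0.0638 nM, Vmax,app = 12.7 nmol/s.
v = Vmax,app·[S]/(Km,app + [S]) = 12.7 × 0.393/(0.0638 + 0.393) = 10.9 nmol/s.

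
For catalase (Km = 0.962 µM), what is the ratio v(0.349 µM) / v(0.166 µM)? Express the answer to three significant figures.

Since Vmax cancels, v₂/v₁ = [S]₂(Km+[S]₁) / [S]₁(Km+[S]₂).
= 0.349×(0.962+0.166) / (0.166×(0.962+0.349)) = 0.3937/0.2176 = 1.81.

1.81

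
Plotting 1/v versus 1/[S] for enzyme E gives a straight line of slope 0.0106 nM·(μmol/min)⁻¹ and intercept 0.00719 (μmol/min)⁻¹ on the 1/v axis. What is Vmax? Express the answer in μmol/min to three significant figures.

The y-intercept of a Lineweaver–Burk plot equals 1/Vmax, so Vmax = 1/0.00719 = 139 μmol/min.

139 μmol/min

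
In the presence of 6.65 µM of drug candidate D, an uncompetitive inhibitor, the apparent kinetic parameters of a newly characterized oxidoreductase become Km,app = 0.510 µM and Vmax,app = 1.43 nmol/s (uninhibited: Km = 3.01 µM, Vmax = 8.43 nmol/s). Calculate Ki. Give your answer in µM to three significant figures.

Uncompetitive: Vmax,app = Vmax/α (and Km,app = Km/α) with α = 1 + [I]/Ki.
α = Vmax/Vmax,app = 8.43/1.43 = 5.895.
Since α = 1 + [I]/Ki, [I]/Ki = 5.895 − 1 = 4.895 and Ki = 6.65/4.895 = 1.36 µM.

1.36 µM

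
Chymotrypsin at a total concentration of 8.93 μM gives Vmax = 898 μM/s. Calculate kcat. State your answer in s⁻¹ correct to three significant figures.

101 s⁻¹

kcat = Vmax/[E]total = 898 μM/s / 8.93 μM = 101 s⁻¹.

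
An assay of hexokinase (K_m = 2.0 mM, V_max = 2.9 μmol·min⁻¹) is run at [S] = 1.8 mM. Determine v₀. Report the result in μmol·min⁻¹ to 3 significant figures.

v = Vmax·[S]/(Km + [S]) = 2.9 × 1.8 / (2.0 + 1.8)
  = 5.220 / 3.800 = 1.37 μmol·min⁻¹.

1.37 μmol·min⁻¹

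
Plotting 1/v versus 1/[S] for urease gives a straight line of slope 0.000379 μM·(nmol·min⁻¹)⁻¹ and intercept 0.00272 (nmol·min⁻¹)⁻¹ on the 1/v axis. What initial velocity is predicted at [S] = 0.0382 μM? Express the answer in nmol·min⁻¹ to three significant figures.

79.1 nmol·min⁻¹

The y-intercept is 1/Vmax, so Vmax = 1/0.00272 = 368 nmol·min⁻¹.
The slope is Km/Vmax, so Km = 0.000379 × 368 = 0.139 μM.
Then v = 368 × 0.0382/(0.139 + 0.0382) = 79.1 nmol·min⁻¹.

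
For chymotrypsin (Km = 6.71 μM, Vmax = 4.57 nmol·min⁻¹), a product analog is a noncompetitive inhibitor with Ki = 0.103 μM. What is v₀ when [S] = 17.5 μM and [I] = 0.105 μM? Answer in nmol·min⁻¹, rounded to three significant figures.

1.64 nmol·min⁻¹

With α = 1 + [I]/Ki = 1 + 0.105/0.103 = 2.019, the noncompetitive rate law is v = (Vmax/α)·[S] / (Km + [S]).
v = (4.57/2.019)×17.5 / (6.71 + 17.5) = 39.60/24.21 = 1.64 nmol·min⁻¹.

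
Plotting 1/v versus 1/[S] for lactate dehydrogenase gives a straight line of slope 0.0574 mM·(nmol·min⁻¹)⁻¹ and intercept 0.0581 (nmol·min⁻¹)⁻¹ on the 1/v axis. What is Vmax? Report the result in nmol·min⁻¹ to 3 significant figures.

17.2 nmol·min⁻¹

The y-intercept of a Lineweaver–Burk plot equals 1/Vmax, so Vmax = 1/0.0581 = 17.2 nmol·min⁻¹.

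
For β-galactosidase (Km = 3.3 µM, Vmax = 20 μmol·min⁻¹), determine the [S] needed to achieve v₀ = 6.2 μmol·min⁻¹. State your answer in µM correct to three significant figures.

1.48 µM

The required fractional saturation is v/Vmax = 6.2/20 = 0.3100.
Then [S]/(Km+[S]) = 0.3100 ⇒ [S] = 3.3 × 0.3100/(1 − 0.3100) = 1.48 µM.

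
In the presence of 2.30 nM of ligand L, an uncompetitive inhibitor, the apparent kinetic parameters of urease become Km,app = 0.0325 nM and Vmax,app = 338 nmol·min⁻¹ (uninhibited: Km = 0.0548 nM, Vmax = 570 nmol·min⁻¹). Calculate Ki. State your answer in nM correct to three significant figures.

3.35 nM

Uncompetitive: Vmax,app = Vmax/α (and Km,app = Km/α) with α = 1 + [I]/Ki.
α = Vmax/Vmax,app = 570/338 = 1.686.
Since α = 1 + [I]/Ki, [I]/Ki = 1.686 − 1 = 0.6864 and Ki = 2.30/0.6864 = 3.35 nM.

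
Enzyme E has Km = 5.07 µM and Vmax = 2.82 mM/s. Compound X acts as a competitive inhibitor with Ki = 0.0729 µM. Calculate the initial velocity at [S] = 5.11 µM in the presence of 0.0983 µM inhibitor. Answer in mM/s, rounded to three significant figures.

With α = 1 + [I]/Ki = 1 + 0.0983/0.0729 = 2.348, the competitive rate law is v = Vmax[S] / (αKm + [S]).
v = 2.82×5.11 / (2.348×5.07 + 5.11) = 14.41/17.02 = 0.847 mM/s.

0.847 mM/s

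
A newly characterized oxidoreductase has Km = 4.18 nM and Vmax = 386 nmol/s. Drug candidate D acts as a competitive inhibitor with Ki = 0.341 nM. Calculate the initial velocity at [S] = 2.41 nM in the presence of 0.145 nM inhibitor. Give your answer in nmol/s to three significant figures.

111 nmol/s

α = 1 + [I]/Ki = 1 + 0.145/0.341 = 1.425.
For a competitive inhibitor, Vmax is unchanged and the apparent Km becomes α·Km: Km,app = 5.96 nM, Vmax,app = 386 nmol/s.
v = Vmax,app·[S]/(Km,app + [S]) = 386 × 2.41/(5.96 + 2.41) = 111 nmol/s.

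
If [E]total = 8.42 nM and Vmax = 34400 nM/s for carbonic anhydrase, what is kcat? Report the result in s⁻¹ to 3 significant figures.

4090 s⁻¹

kcat = Vmax/[E]total = 34400 nM/s / 8.42 nM = 4090 s⁻¹.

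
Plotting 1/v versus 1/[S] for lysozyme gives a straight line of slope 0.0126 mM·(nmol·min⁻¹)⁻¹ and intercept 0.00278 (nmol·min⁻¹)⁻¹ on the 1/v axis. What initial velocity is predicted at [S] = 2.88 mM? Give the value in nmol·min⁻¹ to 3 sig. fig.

140 nmol·min⁻¹

The y-intercept is 1/Vmax, so Vmax = 1/0.00278 = 360 nmol·min⁻¹.
The slope is Km/Vmax, so Km = 0.0126 × 360 = 4.53 mM.
Then v = 360 × 2.88/(4.53 + 2.88) = 140 nmol·min⁻¹.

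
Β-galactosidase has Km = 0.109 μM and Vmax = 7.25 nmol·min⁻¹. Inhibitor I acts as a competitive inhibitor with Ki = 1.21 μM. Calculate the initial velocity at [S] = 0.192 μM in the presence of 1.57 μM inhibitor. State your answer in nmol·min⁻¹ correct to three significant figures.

3.15 nmol·min⁻¹

With α = 1 + [I]/Ki = 1 + 1.57/1.21 = 2.298, the competitive rate law is v = Vmax[S] / (αKm + [S]).
v = 7.25×0.192 / (2.298×0.109 + 0.192) = 1.392/0.4424 = 3.15 nmol·min⁻¹.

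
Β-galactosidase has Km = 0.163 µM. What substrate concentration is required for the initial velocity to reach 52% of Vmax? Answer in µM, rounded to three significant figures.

v/Vmax = [S]/(Km+[S]) = 0.52, so [S] = Km·0.52/(1 − 0.52) = 0.163 × 1.083.
[S] = 0.177 µM.

0.177 µM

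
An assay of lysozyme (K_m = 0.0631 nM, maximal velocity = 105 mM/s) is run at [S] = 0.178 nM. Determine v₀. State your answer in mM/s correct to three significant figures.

77.5 mM/s

v = Vmax·[S]/(Km + [S]) = 105 × 0.178 / (0.0631 + 0.178)
  = 18.69 / 0.2411 = 77.5 mM/s.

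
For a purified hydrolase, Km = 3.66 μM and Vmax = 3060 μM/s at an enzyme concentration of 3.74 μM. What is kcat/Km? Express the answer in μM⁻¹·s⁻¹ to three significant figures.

kcat = Vmax/[E]total = 3060/3.74 = 818 s⁻¹.
kcat/Km = 818/3.66 = 224 μM⁻¹·s⁻¹.

224 μM⁻¹·s⁻¹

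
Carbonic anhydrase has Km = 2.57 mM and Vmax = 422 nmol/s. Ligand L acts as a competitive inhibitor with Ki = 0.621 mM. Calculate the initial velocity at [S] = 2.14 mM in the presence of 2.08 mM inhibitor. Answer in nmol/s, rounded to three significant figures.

With α = 1 + [I]/Ki = 1 + 2.08/0.621 = 4.349, the competitive rate law is v = Vmax[S] / (αKm + [S]).
v = 422×2.14 / (4.349×2.57 + 2.14) = 903.1/13.32 = 67.8 nmol/s.

67.8 nmol/s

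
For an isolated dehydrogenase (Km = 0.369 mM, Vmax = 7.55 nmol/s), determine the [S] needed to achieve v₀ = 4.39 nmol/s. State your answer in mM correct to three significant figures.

The required fractional saturation is v/Vmax = 4.39/7.55 = 0.5815.
Then [S]/(Km+[S]) = 0.5815 ⇒ [S] = 0.369 × 0.5815/(1 − 0.5815) = 0.513 mM.

0.513 mM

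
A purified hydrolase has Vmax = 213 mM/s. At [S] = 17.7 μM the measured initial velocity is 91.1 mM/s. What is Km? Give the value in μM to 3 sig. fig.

v/Vmax = 91.1/213 = 0.4277 = [S]/(Km+[S]).
So Km + [S] = [S]/0.4277 = 41.38 μM, giving Km = 41.38 − 17.7 = 23.7 μM.

23.7 μM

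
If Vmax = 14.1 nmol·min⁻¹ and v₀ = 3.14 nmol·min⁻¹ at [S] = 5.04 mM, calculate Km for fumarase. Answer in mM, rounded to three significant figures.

v/Vmax = 3.14/14.1 = 0.2227 = [S]/(Km+[S]).
So Km + [S] = [S]/0.2227 = 22.63 mM, giving Km = 22.63 − 5.04 = 17.6 mM.

17.6 mM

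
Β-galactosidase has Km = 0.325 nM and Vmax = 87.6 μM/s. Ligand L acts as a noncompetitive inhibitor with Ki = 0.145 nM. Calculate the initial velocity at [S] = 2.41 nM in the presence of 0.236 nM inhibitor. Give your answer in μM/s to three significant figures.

29.4 μM/s

α = 1 + [I]/Ki = 1 + 0.236/0.145 = 2.628.
For a noncompetitive inhibitor, Vmax is reduced to Vmax/α while Km is unchanged: Km,app = 0.325 nM, Vmax,app = 33.3 μM/s.
v = Vmax,app·[S]/(Km,app + [S]) = 33.3 × 2.41/(0.325 + 2.41) = 29.4 μM/s.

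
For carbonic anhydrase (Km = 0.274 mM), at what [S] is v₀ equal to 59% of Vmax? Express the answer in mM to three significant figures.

0.394 mM

v/Vmax = [S]/(Km+[S]) = 0.59, so [S] = Km·0.59/(1 − 0.59) = 0.274 × 1.439.
[S] = 0.394 mM.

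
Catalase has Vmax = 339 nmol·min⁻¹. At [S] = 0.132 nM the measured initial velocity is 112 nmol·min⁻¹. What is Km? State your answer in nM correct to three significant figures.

v/Vmax = 112/339 = 0.3304 = [S]/(Km+[S]).
So Km + [S] = [S]/0.3304 = 0.3995 nM, giving Km = 0.3995 − 0.132 = 0.268 nM.

0.268 nM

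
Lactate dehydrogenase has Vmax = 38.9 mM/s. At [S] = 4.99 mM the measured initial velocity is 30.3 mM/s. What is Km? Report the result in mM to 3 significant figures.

From v = Vmax[S]/(Km+[S]), Km = [S](Vmax − v)/v.
Km = 4.99 × (38.9 − 30.3) / 30.3 = 42.91/30.3 = 1.42 mM.

1.42 mM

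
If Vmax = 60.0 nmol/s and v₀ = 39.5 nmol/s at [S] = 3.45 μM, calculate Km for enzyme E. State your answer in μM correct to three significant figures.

1.79 μM

v/Vmax = 39.5/60.0 = 0.6583 = [S]/(Km+[S]).
So Km + [S] = [S]/0.6583 = 5.241 μM, giving Km = 5.241 − 3.45 = 1.79 μM.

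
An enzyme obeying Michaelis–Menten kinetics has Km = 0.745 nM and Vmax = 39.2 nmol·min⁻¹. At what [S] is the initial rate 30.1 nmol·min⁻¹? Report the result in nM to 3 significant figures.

2.46 nM

The required fractional saturation is v/Vmax = 30.1/39.2 = 0.7679.
Then [S]/(Km+[S]) = 0.7679 ⇒ [S] = 0.745 × 0.7679/(1 − 0.7679) = 2.46 nM.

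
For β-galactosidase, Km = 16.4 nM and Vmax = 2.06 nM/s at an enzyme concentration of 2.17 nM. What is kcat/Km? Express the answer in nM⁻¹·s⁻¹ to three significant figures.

0.0579 nM⁻¹·s⁻¹

kcat = Vmax/[E]total = 2.06/2.17 = 0.949 s⁻¹.
kcat/Km = 0.949/16.4 = 0.0579 nM⁻¹·s⁻¹.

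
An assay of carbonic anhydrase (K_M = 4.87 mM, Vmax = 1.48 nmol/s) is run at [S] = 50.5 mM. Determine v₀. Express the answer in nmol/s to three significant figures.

1.35 nmol/s

[S]/(Km+[S]) = 50.5/55.37 = 0.9120, the fractional saturation.
v = 0.9120 × Vmax = 0.9120 × 1.48 = 1.35 nmol/s.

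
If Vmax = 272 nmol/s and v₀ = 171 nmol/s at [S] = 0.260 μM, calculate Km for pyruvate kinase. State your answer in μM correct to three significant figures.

0.154 μM

v/Vmax = 171/272 = 0.6287 = [S]/(Km+[S]).
So Km + [S] = [S]/0.6287 = 0.4136 μM, giving Km = 0.4136 − 0.260 = 0.154 μM.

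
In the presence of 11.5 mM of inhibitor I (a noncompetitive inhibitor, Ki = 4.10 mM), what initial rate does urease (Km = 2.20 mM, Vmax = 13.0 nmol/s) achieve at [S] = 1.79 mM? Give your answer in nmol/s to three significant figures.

α = 1 + [I]/Ki = 1 + 11.5/4.10 = 3.805.
For a noncompetitive inhibitor, Vmax is reduced to Vmax/α while Km is unchanged: Km,app = 2.20 mM, Vmax,app = 3.42 nmol/s.
v = Vmax,app·[S]/(Km,app + [S]) = 3.42 × 1.79/(2.20 + 1.79) = 1.53 nmol/s.

1.53 nmol/s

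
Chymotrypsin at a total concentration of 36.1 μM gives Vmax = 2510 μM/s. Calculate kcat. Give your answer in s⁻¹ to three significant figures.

69.5 s⁻¹

kcat = Vmax/[E]total = 2510 μM/s / 36.1 μM = 69.5 s⁻¹.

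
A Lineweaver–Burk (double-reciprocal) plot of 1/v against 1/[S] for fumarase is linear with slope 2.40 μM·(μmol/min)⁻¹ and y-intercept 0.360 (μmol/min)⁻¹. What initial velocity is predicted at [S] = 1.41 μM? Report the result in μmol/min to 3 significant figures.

0.485 μmol/min

The y-intercept is 1/Vmax, so Vmax = 1/0.360 = 2.78 μmol/min.
The slope is Km/Vmax, so Km = 2.40 × 2.78 = 6.67 μM.
Then v = 2.78 × 1.41/(6.67 + 1.41) = 0.485 μmol/min.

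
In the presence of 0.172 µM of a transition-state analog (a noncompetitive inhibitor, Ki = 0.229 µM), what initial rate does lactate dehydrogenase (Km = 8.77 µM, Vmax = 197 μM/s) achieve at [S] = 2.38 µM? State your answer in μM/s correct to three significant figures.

24.0 μM/s

With α = 1 + [I]/Ki = 1 + 0.172/0.229 = 1.751, the noncompetitive rate law is v = (Vmax/α)·[S] / (Km + [S]).
v = (197/1.751)×2.38 / (8.77 + 2.38) = 267.8/11.15 = 24.0 μM/s.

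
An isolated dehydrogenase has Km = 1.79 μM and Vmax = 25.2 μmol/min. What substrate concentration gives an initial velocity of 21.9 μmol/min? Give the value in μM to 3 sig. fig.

The required fractional saturation is v/Vmax = 21.9/25.2 = 0.8690.
Then [S]/(Km+[S]) = 0.8690 ⇒ [S] = 1.79 × 0.8690/(1 − 0.8690) = 11.9 μM.

11.9 μM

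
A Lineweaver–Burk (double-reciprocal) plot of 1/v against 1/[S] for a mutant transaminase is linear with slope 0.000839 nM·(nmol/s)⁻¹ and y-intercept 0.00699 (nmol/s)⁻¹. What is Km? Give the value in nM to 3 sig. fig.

0.120 nM

y-intercept = 1/Vmax ⇒ Vmax = 143 nmol/s; slope = Km/Vmax ⇒ Km = slope × Vmax.
Km = 0.000839 × 143 = 0.120 nM.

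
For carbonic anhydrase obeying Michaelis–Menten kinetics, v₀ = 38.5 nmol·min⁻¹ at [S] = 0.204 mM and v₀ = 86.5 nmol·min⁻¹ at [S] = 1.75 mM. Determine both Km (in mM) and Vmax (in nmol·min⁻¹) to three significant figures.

Km = 0.345 mM; Vmax = 104 nmol·min⁻¹

In reciprocal form, 1/v = (Km/Vmax)·(1/[S]) + 1/Vmax. The two points give (1/[S], 1/v) = (4.902, 0.02597) and (0.5714, 0.01156).
Slope = (0.02597 − 0.01156)/(4.902 − 0.5714) = 0.003328; intercept = 0.02597 − 0.003328×4.902 = 0.009659.
Vmax = 1/intercept = 104 nmol·min⁻¹; Km = slope × Vmax = 0.003328 × 104 = 0.345 mM.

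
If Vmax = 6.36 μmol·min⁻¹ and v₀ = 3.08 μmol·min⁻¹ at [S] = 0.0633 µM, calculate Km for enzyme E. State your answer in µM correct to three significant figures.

0.0674 µM

From v = Vmax[S]/(Km+[S]), Km = [S](Vmax − v)/v.
Km = 0.0633 × (6.36 − 3.08) / 3.08 = 0.2076/3.08 = 0.0674 µM.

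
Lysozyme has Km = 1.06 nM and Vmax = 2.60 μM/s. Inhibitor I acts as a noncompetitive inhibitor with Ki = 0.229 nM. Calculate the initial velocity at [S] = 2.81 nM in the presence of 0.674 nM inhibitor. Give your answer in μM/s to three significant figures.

0.479 μM/s

α = 1 + [I]/Ki = 1 + 0.674/0.229 = 3.943.
For a noncompetitive inhibitor, Vmax is reduced to Vmax/α while Km is unchanged: Km,app = 1.06 nM, Vmax,app = 0.659 μM/s.
v = Vmax,app·[S]/(Km,app + [S]) = 0.659 × 2.81/(1.06 + 2.81) = 0.479 μM/s.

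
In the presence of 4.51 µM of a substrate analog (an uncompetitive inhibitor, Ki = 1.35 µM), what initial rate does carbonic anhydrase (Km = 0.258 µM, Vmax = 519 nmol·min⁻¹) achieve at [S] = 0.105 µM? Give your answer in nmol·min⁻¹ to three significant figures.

α = 1 + [I]/Ki = 1 + 4.51/1.35 = 4.341.
For an uncompetitive inhibitor, both parameters are divided by α, giving Vmax/α and Km/α: Km,app = 0.0594 µM, Vmax,app = 120 nmol·min⁻¹.
v = Vmax,app·[S]/(Km,app + [S]) = 120 × 0.105/(0.0594 + 0.105) = 76.3 nmol·min⁻¹.

76.3 nmol·min⁻¹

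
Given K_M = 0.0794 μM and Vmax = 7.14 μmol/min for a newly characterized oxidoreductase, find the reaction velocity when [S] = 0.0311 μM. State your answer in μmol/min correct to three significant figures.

2.01 μmol/min

[S]/(Km+[S]) = 0.0311/0.1105 = 0.2814, the fractional saturation.
v = 0.2814 × Vmax = 0.2814 × 7.14 = 2.01 μmol/min.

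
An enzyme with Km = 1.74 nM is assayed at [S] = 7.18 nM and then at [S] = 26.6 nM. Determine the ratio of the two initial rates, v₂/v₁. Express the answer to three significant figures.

1.17

The fractional saturations are [S]/(Km+[S]) = 7.18/8.920 = 0.8049 and 26.6/28.34 = 0.9386.
v₂/v₁ is just their ratio: 0.9386/0.8049 = 1.17.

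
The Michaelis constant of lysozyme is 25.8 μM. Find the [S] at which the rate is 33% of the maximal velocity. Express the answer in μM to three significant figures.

v/Vmax = [S]/(Km+[S]) = 0.33, so [S] = Km·0.33/(1 − 0.33) = 25.8 × 0.4925.
[S] = 12.7 μM.

12.7 μM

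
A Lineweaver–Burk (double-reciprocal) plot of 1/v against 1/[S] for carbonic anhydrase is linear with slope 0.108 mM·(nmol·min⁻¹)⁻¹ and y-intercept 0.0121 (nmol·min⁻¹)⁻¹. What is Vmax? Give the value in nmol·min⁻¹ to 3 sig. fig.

The y-intercept of a Lineweaver–Burk plot equals 1/Vmax, so Vmax = 1/0.0121 = 82.6 nmol·min⁻¹.

82.6 nmol·min⁻¹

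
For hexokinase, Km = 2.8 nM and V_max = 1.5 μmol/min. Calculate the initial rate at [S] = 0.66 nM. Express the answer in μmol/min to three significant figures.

v = Vmax·[S]/(Km + [S]) = 1.5 × 0.66 / (2.8 + 0.66)
  = 0.9900 / 3.460 = 0.286 μmol/min.

0.286 μmol/min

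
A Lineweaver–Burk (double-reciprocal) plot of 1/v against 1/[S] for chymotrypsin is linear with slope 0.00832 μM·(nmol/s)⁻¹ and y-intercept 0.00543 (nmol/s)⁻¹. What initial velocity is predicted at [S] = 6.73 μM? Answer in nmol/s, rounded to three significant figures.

150 nmol/s

The y-intercept is 1/Vmax, so Vmax = 1/0.00543 = 184 nmol/s.
The slope is Km/Vmax, so Km = 0.00832 × 184 = 1.53 μM.
Then v = 184 × 6.73/(1.53 + 6.73) = 150 nmol/s.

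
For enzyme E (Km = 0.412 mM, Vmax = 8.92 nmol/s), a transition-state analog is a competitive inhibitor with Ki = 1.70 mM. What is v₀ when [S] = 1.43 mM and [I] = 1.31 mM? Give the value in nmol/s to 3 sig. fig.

5.91 nmol/s

α = 1 + [I]/Ki = 1 + 1.31/1.70 = 1.771.
For a competitive inhibitor, Vmax is unchanged and the apparent Km becomes α·Km: Km,app = 0.729 mM, Vmax,app = 8.92 nmol/s.
v = Vmax,app·[S]/(Km,app + [S]) = 8.92 × 1.43/(0.729 + 1.43) = 5.91 nmol/s.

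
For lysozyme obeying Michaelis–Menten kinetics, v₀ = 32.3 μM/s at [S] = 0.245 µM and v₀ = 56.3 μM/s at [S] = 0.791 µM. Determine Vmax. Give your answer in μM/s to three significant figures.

84.5 μM/s

In reciprocal form, 1/v = (Km/Vmax)·(1/[S]) + 1/Vmax. The two points give (1/[S], 1/v) = (4.082, 0.03096) and (1.264, 0.01776).
Slope = (0.03096 − 0.01776)/(4.082 − 1.264) = 0.004684; intercept = 0.03096 − 0.004684×4.082 = 0.01184.
Vmax = 1/intercept = 84.5 μM/s; Km = slope × Vmax = 0.004684 × 84.5 = 0.396 µM.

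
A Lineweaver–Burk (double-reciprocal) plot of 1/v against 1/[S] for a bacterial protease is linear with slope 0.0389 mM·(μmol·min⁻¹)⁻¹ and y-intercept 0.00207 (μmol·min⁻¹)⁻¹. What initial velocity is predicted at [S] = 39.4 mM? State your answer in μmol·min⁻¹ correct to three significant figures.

327 μmol·min⁻¹

The y-intercept is 1/Vmax, so Vmax = 1/0.00207 = 483 μmol·min⁻¹.
The slope is Km/Vmax, so Km = 0.0389 × 483 = 18.8 mM.
Then v = 483 × 39.4/(18.8 + 39.4) = 327 μmol·min⁻¹.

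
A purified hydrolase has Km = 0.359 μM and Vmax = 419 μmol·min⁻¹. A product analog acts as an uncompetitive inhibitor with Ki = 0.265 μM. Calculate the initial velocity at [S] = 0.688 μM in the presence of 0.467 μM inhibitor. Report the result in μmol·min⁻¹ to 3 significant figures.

With α = 1 + [I]/Ki = 1 + 0.467/0.265 = 2.762, the uncompetitive rate law is v = (Vmax/α)·[S] / (Km/α + [S]).
v = (419/2.762)×0.688 / (0.359/2.762 + 0.688) = 104.4/0.8180 = 128 μmol·min⁻¹.

128 μmol·min⁻¹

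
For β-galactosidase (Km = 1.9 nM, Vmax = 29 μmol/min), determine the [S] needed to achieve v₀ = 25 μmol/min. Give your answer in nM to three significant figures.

11.9 nM

Rearranging v = Vmax[S]/(Km+[S]) gives [S] = Km·v/(Vmax − v).
[S] = 1.9 × 25 / (29 − 25) = 47.50/4.000 = 11.9 nM.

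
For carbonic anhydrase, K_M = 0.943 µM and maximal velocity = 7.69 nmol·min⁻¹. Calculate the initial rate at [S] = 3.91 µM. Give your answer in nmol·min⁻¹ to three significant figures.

[S]/(Km+[S]) = 3.91/4.853 = 0.8057, the fractional saturation.
v = 0.8057 × Vmax = 0.8057 × 7.69 = 6.20 nmol·min⁻¹.

6.20 nmol·min⁻¹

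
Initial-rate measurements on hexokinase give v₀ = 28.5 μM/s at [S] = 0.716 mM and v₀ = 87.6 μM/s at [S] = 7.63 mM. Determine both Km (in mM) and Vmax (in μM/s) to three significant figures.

From v = Vmax[S]/(Km+[S]), each point gives Vmax = v(Km+[S])/[S].
Equating: 28.5(Km+0.716)/0.716 = 87.6(Km+7.63)/7.63.
39.80·Km + 28.5 = 11.48·Km + 87.6, so (39.80 − 11.48)·Km = 87.6 − 28.5.
Km = 59.10/28.32 = 2.09 mM; then Vmax = 28.5(2.09+0.716)/0.716 = 112 μM/s.

Km = 2.09 mM; Vmax = 112 μM/s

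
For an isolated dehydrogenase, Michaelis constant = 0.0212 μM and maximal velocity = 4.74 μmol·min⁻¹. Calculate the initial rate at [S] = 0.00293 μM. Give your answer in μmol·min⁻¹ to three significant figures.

[S]/(Km+[S]) = 0.00293/0.02413 = 0.1214, the fractional saturation.
v = 0.1214 × Vmax = 0.1214 × 4.74 = 0.576 μmol·min⁻¹.

0.576 μmol·min⁻¹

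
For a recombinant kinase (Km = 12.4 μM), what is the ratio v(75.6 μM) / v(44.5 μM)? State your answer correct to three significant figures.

The fractional saturations are [S]/(Km+[S]) = 44.5/56.90 = 0.7821 and 75.6/88.00 = 0.8591.
v₂/v₁ is just their ratio: 0.8591/0.7821 = 1.10.

1.10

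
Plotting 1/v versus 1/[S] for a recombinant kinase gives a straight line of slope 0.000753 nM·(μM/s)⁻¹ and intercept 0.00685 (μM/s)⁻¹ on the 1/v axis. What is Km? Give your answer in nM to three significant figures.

0.110 nM

y-intercept = 1/Vmax ⇒ Vmax = 146 μM/s; slope = Km/Vmax ⇒ Km = slope × Vmax.
Km = 0.000753 × 146 = 0.110 nM.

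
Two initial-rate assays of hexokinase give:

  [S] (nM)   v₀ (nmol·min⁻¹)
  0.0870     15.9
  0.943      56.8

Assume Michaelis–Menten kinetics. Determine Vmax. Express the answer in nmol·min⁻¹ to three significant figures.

76.9 nmol·min⁻¹

From v = Vmax[S]/(Km+[S]), each point gives Vmax = v(Km+[S])/[S].
Equating: 15.9(Km+0.0870)/0.0870 = 56.8(Km+0.943)/0.943.
182.8·Km + 15.9 = 60.23·Km + 56.8, so (182.8 − 60.23)·Km = 56.8 − 15.9.
Km = 40.90/122.5 = 0.334 nM; then Vmax = 15.9(0.334+0.0870)/0.0870 = 76.9 nmol·min⁻¹.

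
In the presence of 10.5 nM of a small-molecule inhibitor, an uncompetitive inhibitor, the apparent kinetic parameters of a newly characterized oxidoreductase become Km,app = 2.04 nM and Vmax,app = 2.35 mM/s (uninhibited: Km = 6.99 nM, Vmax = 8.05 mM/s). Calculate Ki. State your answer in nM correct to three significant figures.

Uncompetitive: Vmax,app = Vmax/α (and Km,app = Km/α) with α = 1 + [I]/Ki.
α = Vmax/Vmax,app = 8.05/2.35 = 3.426.
Ki = [I]/(α − 1) = 10.5/2.426 = 4.33 nM.

4.33 nM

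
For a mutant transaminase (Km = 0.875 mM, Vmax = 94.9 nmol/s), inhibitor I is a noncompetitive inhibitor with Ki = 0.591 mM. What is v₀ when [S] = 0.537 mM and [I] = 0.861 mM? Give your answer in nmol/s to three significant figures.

14.7 nmol/s

α = 1 + [I]/Ki = 1 + 0.861/0.591 = 2.457.
For a noncompetitive inhibitor, Vmax is reduced to Vmax/α while Km is unchanged: Km,app = 0.875 mM, Vmax,app = 38.6 nmol/s.
v = Vmax,app·[S]/(Km,app + [S]) = 38.6 × 0.537/(0.875 + 0.537) = 14.7 nmol/s.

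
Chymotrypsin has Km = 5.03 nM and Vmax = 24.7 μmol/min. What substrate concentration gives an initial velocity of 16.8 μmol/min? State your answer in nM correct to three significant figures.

10.7 nM

The required fractional saturation is v/Vmax = 16.8/24.7 = 0.6802.
Then [S]/(Km+[S]) = 0.6802 ⇒ [S] = 5.03 × 0.6802/(1 − 0.6802) = 10.7 nM.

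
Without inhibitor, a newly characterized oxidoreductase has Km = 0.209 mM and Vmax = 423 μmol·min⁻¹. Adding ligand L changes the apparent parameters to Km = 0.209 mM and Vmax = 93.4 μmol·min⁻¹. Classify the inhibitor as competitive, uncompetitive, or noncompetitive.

Vmax decreases (423 → 93.4 μmol·min⁻¹) while Km is unchanged — pure noncompetitive inhibition.

noncompetitive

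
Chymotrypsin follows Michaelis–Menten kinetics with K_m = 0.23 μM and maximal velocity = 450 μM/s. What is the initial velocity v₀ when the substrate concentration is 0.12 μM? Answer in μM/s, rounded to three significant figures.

v = Vmax·[S]/(Km + [S]) = 450 × 0.12 / (0.23 + 0.12)
  = 54.00 / 0.3500 = 154 μM/s.

154 μM/s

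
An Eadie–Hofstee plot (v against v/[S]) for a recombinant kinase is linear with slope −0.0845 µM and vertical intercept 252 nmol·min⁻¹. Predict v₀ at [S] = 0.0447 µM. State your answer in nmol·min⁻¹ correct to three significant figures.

In the Eadie–Hofstee form v = Vmax − Km·(v/[S]), the slope is −Km and the intercept is Vmax, so Km = 0.0845 µM and Vmax = 252 nmol·min⁻¹.
v = 252 × 0.0447/(0.0845 + 0.0447) = 87.2 nmol·min⁻¹.

87.2 nmol·min⁻¹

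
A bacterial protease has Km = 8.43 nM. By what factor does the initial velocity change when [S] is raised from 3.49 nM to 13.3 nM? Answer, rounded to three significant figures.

2.09

The fractional saturations are [S]/(Km+[S]) = 3.49/11.92 = 0.2928 and 13.3/21.73 = 0.6121.
v₂/v₁ is just their ratio: 0.6121/0.2928 = 2.09.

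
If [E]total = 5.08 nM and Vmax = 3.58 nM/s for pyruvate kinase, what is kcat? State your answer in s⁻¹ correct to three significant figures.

kcat = Vmax/[E]total = 3.58 nM/s / 5.08 nM = 0.705 s⁻¹.

0.705 s⁻¹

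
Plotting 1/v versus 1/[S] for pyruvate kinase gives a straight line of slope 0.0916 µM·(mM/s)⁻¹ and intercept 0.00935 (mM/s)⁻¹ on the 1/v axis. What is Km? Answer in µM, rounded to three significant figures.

9.80 µM

y-intercept = 1/Vmax ⇒ Vmax = 107 mM/s; slope = Km/Vmax ⇒ Km = slope × Vmax.
Km = 0.0916 × 107 = 9.80 µM.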